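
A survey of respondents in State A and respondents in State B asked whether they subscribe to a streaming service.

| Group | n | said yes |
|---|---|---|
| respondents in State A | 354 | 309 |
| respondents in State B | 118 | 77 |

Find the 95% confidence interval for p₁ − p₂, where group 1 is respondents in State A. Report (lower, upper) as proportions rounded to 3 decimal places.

p̂₁ = 309/354 = 0.8729 and p̂₂ = 77/118 = 0.6525.
SE₁ = √(p̂₁(1−p̂₁)/n₁) = √(0.8729·0.1271/354) = 0.01770; SE₂ = √(0.6525·0.3475/118) = 0.04384.
Independent samples: SE of the difference = √(SE₁² + SE₂²) = √(0.00031329 + 0.0019219456) = 0.04728.
z* for 95% confidence is 1.960, so the margin of error is 1.960 × 0.04728 = 0.09267.
Point estimate p̂₁ − p̂₂ = 0.8729 − 0.6525 = 0.2204.
0.2204 ± 0.09267 → (0.128, 0.313).

(0.128, 0.313)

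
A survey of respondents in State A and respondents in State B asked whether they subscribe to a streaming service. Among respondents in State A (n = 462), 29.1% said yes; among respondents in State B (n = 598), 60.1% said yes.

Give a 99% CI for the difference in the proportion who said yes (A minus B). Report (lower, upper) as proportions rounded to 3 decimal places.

The two standard errors are √(0.2910×0.7090/462) = 0.02113 and √(0.6010×0.3990/598) = 0.02003.
Because the samples are independent, SE_diff = √(0.02113² + 0.02003²) = 0.02911.
Using z* = 2.576 for 99%, ME = 2.576 × 0.02911 = 0.07499.
p̂₁ − p̂₂ = -0.3100; interval -0.3100 ± 0.07499 gives (-0.385, -0.235).

(-0.385, -0.235)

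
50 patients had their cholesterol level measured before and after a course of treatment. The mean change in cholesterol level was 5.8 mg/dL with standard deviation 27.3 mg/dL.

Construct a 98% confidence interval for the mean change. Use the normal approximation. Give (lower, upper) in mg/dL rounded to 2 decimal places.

(-3.18, 14.78)

Paired design: SE = s_d/√n = 27.3/√50 = 3.8608.
z* = 2.326; margin of error = 2.326 × 3.8608 = 8.9802.
5.8 ± 8.9802 → (-3.18, 14.78).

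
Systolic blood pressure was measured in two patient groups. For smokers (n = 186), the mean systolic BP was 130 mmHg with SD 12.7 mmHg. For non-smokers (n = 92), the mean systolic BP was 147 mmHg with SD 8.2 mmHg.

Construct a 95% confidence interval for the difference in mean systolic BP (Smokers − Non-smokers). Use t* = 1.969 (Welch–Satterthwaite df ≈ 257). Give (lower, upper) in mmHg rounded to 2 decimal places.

(-19.49, -14.51)

Per-group SEs: s₁/√n₁ = 12.7/√186 = 0.9312, s₂/√n₂ = 8.2/√92 = 0.8549.
Unpooled SE of the difference: √(0.86713344 + 0.73085401) = 1.2641.
Margin of error = t* · SE = 1.969 × 1.2641 = 2.4890.
x̄₁ − x̄₂ = 130 − 147 = -17.0000.
CI: -17.0000 ± 2.4890 = (-19.49, -14.51).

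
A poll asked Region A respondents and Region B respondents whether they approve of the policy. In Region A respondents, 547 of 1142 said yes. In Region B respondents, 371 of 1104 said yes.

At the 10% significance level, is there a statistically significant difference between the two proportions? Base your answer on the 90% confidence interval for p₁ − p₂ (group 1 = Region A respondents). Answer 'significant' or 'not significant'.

p̂₁ = 547/1142 = 0.4790 and p̂₂ = 371/1104 = 0.3361.
SE₁ = √(p̂₁(1−p̂₁)/n₁) = √(0.4790·0.5210/1142) = 0.01478; SE₂ = √(0.3361·0.6639/1104) = 0.01422.
Independent samples: SE of the difference = √(SE₁² + SE₂²) = √(0.0002184484 + 0.0002022084) = 0.02051.
z* for 90% confidence is 1.645, so the margin of error is 1.645 × 0.02051 = 0.03374.
Point estimate p̂₁ − p̂₂ = 0.4790 − 0.3361 = 0.1429.
0.1429 ± 0.03374 → (0.10916, 0.17664).
The interval (0.10916, 0.17664) does not contain 0, so the difference is significant.

significant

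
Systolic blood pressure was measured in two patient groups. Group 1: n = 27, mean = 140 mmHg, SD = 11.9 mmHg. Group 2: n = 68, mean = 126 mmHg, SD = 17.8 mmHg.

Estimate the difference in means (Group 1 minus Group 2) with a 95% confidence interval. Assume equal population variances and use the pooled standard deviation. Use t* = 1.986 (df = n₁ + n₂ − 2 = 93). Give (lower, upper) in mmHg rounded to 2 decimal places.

s_p = √[((n₁−1)s₁² + (n₂−1)s₂²)/(n₁+n₂−2)] = √[(26·11.9² + 67·17.8²)/93] = 16.3662.
SE = 16.3662·√(1/27 + 1/68) = 3.7228.
With t* = 1.986, margin = 1.986 × 3.7228 = 7.3935.
x̄₁ − x̄₂ = 140 − 126 = 14.0000; interval 14.0000 ± 7.3935 = (6.61, 21.39).

(6.61, 21.39)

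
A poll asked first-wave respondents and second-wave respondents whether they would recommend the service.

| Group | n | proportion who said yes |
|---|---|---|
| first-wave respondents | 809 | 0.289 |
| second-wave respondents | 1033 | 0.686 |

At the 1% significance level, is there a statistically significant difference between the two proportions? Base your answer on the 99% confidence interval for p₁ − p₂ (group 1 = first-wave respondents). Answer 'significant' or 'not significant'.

significant

SE₁ = √(p̂₁(1−p̂₁)/n₁) = √(0.2890·0.7110/809) = 0.01594; SE₂ = √(0.6860·0.3140/1033) = 0.01444.
Independent samples: SE of the difference = √(SE₁² + SE₂²) = √(0.0002540836 + 0.0002085136) = 0.02151.
z* for 99% confidence is 2.576, so the margin of error is 2.576 × 0.02151 = 0.05541.
Point estimate p̂₁ − p̂₂ = 0.2890 − 0.6860 = -0.3970.
-0.3970 ± 0.05541 → (-0.45241, -0.34159).
The interval (-0.45241, -0.34159) does not contain 0, so the difference is significant.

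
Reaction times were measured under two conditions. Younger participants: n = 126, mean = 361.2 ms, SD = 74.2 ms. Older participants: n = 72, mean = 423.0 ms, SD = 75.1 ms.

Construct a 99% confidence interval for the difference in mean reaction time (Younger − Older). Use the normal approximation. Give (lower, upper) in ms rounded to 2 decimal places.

Standard errors of each mean: 74.2/√126 = 6.6103 and 75.1/√72 = 8.8506.
SE(x̄₁ − x̄₂) = √(6.6103² + 8.8506²) = 11.0467 for independent samples with unequal variances.
With z* = 2.576, the margin is 2.576 × 11.0467 = 28.4563.
x̄₁ − x̄₂ = 361.2 − 423.0 = -61.8000; the interval is -61.8000 ± 28.4563 = (-90.26, -33.34).

(-90.26, -33.34)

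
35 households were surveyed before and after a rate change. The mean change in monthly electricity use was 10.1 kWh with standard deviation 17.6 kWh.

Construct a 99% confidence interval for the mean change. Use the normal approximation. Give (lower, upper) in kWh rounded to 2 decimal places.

This is a matched-pairs design, so SE = s_d/√n = 17.6/√35 = 2.9749.
Margin = 2.576 × 2.9749 = 7.6633; the interval is 10.1 ± 7.6633 = (2.44, 17.76).

(2.44, 17.76)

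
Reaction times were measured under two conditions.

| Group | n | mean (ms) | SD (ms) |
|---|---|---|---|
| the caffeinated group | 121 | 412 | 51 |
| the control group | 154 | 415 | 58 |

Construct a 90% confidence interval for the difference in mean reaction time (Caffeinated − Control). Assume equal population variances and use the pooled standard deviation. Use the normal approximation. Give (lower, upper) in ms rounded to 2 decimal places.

(-14.00, 8.00)

s_p = √[((n₁−1)s₁² + (n₂−1)s₂²)/(n₁+n₂−2)] = √[(120·51² + 153·58²)/273] = 55.0329.
SE = 55.0329·√(1/121 + 1/154) = 6.6855.
With z* = 1.645, margin = 1.645 × 6.6855 = 10.9976.
x̄₁ − x̄₂ = 412 − 415 = -3.0000; interval -3.0000 ± 10.9976 = (-14.00, 8.00).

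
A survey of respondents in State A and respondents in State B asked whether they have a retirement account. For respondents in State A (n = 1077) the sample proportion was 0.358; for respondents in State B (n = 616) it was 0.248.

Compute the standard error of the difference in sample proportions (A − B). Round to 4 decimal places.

The two standard errors are √(0.3580×0.6420/1077) = 0.01461 and √(0.2480×0.7520/616) = 0.01740.
Because the samples are independent, SE_diff = √(0.01461² + 0.01740²) = 0.02272.

0.0227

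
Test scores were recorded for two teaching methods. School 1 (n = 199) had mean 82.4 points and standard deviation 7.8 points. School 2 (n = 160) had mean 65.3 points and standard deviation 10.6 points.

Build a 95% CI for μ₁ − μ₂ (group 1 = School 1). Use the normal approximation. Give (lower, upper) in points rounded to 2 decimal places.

Standard errors of each mean: 7.8/√199 = 0.5529 and 10.6/√160 = 0.8380.
SE(x̄₁ − x̄₂) = √(0.5529² + 0.8380²) = 1.0040 for independent samples with unequal variances.
With z* = 1.960, the margin is 1.960 × 1.0040 = 1.9678.
x̄₁ − x̄₂ = 82.4 − 65.3 = 17.1000; the interval is 17.1000 ± 1.9678 = (15.13, 19.07).

(15.13, 19.07)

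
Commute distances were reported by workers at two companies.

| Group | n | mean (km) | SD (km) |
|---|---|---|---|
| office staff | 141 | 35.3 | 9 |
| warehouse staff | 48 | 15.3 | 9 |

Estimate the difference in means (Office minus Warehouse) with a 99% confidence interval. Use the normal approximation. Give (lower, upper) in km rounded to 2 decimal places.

(16.13, 23.87)

Standard errors of each mean: 9/√141 = 0.7579 and 9/√48 = 1.2990.
SE(x̄₁ − x̄₂) = √(0.7579² + 1.2990²) = 1.5039 for independent samples with unequal variances.
With z* = 2.576, the margin is 2.576 × 1.5039 = 3.8740.
x̄₁ − x̄₂ = 35.3 − 15.3 = 20.0000; the interval is 20.0000 ± 3.8740 = (16.13, 23.87).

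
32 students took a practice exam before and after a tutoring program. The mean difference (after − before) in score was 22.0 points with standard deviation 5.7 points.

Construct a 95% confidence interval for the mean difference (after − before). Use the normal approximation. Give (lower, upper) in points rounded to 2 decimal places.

(20.03, 23.97)

Paired design: SE = s_d/√n = 5.7/√32 = 1.0076.
z* = 1.960; margin of error = 1.960 × 1.0076 = 1.9749.
22.0 ± 1.9749 → (20.03, 23.97).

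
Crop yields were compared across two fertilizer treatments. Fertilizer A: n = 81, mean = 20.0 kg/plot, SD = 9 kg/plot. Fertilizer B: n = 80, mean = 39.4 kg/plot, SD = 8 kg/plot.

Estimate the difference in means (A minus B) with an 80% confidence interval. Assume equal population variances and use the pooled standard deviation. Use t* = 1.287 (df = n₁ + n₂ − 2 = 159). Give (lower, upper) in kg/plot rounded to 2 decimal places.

Pooled variance s_p² = [80·9² + 79·8²] / (81+80−2) = 72.5535, so s_p = 8.5178.
SE_diff = s_p·√(1/n₁ + 1/n₂) = 8.5178·√(1/81 + 1/80) = 1.3426.
t* = 1.287; margin = 1.287 × 1.3426 = 1.7279.
Difference = 20.0 − 39.4 = -19.4000.
-19.4000 ± 1.7279 → (-21.13, -17.67).

(-21.13, -17.67)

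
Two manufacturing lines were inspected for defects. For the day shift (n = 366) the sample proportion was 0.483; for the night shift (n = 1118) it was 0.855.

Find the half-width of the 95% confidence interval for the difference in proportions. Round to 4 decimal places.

The two standard errors are √(0.4830×0.5170/366) = 0.02612 and √(0.8550×0.1450/1118) = 0.01053.
Because the samples are independent, SE_diff = √(0.02612² + 0.01053²) = 0.02816.
Using z* = 1.960 for 95%, ME = 1.960 × 0.02816 = 0.05519.

0.0552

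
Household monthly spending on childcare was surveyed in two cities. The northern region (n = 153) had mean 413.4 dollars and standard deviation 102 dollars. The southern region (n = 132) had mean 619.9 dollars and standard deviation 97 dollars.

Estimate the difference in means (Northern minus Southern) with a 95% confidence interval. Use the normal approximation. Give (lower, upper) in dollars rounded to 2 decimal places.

(-229.63, -183.37)

Standard errors of each mean: 102/√153 = 8.2462 and 97/√132 = 8.4428.
SE(x̄₁ − x̄₂) = √(8.2462² + 8.4428²) = 11.8017 for independent samples with unequal variances.
With z* = 1.960, the margin is 1.960 × 11.8017 = 23.1313.
x̄₁ − x̄₂ = 413.4 − 619.9 = -206.5000; the interval is -206.5000 ± 23.1313 = (-229.63, -183.37).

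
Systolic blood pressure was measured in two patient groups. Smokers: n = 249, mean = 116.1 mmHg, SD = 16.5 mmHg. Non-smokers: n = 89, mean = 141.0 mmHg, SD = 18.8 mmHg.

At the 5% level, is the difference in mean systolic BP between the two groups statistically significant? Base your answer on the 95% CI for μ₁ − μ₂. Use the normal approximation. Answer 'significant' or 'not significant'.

significant

SE₁ = s₁/√n₁ = 16.5/√249 = 1.0456; SE₂ = 18.8/√89 = 1.9928.
Independent samples, unequal variances: SE_diff = √(SE₁² + SE₂²) = √(1.09327936 + 3.97125184) = 2.2505.
z* = 1.960, so margin of error = 1.960 × 2.2505 = 4.4110.
Difference in means = 116.1 − 141.0 = -24.9000.
-24.9000 ± 4.4110 → (-29.3110, -20.4890).
The interval (-29.3110, -20.4890) does not contain 0, so the difference is significant.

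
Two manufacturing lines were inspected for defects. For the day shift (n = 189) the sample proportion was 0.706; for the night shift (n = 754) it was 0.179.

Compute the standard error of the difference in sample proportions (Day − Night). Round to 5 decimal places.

0.03596

SE₁ = √(p̂₁(1−p̂₁)/n₁) = √(0.7060·0.2940/189) = 0.03314; SE₂ = √(0.1790·0.8210/754) = 0.01396.
Independent samples: SE of the difference = √(SE₁² + SE₂²) = √(0.0010982596 + 0.0001948816) = 0.03596.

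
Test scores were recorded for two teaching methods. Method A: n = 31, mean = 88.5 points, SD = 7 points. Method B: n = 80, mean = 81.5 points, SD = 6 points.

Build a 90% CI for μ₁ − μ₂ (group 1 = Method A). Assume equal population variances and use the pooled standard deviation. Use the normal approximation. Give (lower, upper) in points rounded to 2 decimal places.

(4.81, 9.19)

Pooled variance s_p² = [30·7² + 79·6²] / (31+80−2) = 39.5780, so s_p = 6.2911.
SE_diff = s_p·√(1/n₁ + 1/n₂) = 6.2911·√(1/31 + 1/80) = 1.3310.
z* = 1.645; margin = 1.645 × 1.3310 = 2.1895.
Difference = 88.5 − 81.5 = 7.0000.
7.0000 ± 2.1895 → (4.81, 9.19).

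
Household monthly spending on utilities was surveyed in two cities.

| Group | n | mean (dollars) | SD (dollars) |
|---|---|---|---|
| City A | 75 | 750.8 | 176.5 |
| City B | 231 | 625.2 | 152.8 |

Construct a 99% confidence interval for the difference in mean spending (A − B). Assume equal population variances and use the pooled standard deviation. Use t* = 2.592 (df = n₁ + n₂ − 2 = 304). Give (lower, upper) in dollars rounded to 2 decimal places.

s_p = √[((n₁−1)s₁² + (n₂−1)s₂²)/(n₁+n₂−2)] = √[(74·176.5² + 230·152.8²)/304] = 158.8949.
SE = 158.8949·√(1/75 + 1/231) = 21.1171.
With t* = 2.592, margin = 2.592 × 21.1171 = 54.7355.
x̄₁ − x̄₂ = 750.8 − 625.2 = 125.6000; interval 125.6000 ± 54.7355 = (70.86, 180.34).

(70.86, 180.34)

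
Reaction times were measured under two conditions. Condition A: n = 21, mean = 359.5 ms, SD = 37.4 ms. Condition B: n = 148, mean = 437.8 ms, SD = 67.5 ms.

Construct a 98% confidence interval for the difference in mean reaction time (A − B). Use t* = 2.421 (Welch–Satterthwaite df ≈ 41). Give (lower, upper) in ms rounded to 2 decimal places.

SE₁ = s₁/√n₁ = 37.4/√21 = 8.1613; SE₂ = 67.5/√148 = 5.5485.
Independent samples, unequal variances: SE_diff = √(SE₁² + SE₂²) = √(66.60681769 + 30.78585225) = 9.8688.
t* = 2.421, so margin of error = 2.421 × 9.8688 = 23.8924.
Difference in means = 359.5 − 437.8 = -78.3000.
-78.3000 ± 23.8924 → (-102.19, -54.41).

(-102.19, -54.41)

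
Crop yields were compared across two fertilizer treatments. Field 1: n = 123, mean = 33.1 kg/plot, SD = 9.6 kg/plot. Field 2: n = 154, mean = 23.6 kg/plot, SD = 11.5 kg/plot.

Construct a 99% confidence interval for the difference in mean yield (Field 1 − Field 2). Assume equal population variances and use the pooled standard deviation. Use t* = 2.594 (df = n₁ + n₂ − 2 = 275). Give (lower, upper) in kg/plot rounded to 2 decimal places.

Pooled variance s_p² = [122·9.6² + 153·11.5²] / (123+154−2) = 114.4646, so s_p = 10.6988.
SE_diff = s_p·√(1/n₁ + 1/n₂) = 10.6988·√(1/123 + 1/154) = 1.2938.
t* = 2.594; margin = 2.594 × 1.2938 = 3.3561.
Difference = 33.1 − 23.6 = 9.5000.
9.5000 ± 3.3561 → (6.14, 12.86).

(6.14, 12.86)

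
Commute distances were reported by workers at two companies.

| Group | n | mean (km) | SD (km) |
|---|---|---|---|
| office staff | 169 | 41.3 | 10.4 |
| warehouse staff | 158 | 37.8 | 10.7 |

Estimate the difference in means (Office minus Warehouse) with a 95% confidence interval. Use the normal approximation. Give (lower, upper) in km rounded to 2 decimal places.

(1.21, 5.79)

Standard errors of each mean: 10.4/√169 = 0.8000 and 10.7/√158 = 0.8512.
SE(x̄₁ − x̄₂) = √(0.8000² + 0.8512²) = 1.1681 for independent samples with unequal variances.
With z* = 1.960, the margin is 1.960 × 1.1681 = 2.2895.
x̄₁ − x̄₂ = 41.3 − 37.8 = 3.5000; the interval is 3.5000 ± 2.2895 = (1.21, 5.79).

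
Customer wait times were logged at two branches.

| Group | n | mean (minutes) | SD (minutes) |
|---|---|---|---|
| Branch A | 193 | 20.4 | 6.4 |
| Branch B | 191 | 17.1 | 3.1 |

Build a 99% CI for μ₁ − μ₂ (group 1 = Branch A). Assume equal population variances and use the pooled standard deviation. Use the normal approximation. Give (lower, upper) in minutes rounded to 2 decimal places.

Pooled variance s_p² = [192·6.4² + 190·3.1²] / (193+191−2) = 25.3671, so s_p = 5.0366.
SE_diff = s_p·√(1/n₁ + 1/n₂) = 5.0366·√(1/193 + 1/191) = 0.5141.
z* = 2.576; margin = 2.576 × 0.5141 = 1.3243.
Difference = 20.4 − 17.1 = 3.3000.
3.3000 ± 1.3243 → (1.98, 4.62).

(1.98, 4.62)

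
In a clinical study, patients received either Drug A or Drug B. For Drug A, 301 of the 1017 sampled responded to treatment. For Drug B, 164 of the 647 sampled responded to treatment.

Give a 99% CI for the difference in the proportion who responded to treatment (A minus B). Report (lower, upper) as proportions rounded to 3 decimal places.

Sample proportions: 301/1017 = 0.2960, 164/647 = 0.2535.
Each SE is √(p̂(1−p̂)/n): √(0.2960·0.7040/1017) = 0.01431 and √(0.2535·0.7465/647) = 0.01710.
SE(p̂₁ − p̂₂) = √(SE₁² + SE₂²) = √(0.0002047761 + 0.00029241) = 0.02230, since the two samples are independent.
At 99% confidence z* = 2.576; margin = 2.576 × 0.02230 = 0.05744.
The difference is 0.2960 − 0.2535 = 0.0425, so the interval is 0.0425 ± 0.05744 = (-0.015, 0.100).

(-0.015, 0.100)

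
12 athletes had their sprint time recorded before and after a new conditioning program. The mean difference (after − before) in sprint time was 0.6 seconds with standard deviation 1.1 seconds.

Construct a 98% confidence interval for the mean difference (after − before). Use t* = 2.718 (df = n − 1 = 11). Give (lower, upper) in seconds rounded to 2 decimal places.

Paired design: SE = s_d/√n = 1.1/√12 = 0.3175.
t* = 2.718; margin of error = 2.718 × 0.3175 = 0.8630.
0.6 ± 0.8630 → (-0.26, 1.46).

(-0.26, 1.46)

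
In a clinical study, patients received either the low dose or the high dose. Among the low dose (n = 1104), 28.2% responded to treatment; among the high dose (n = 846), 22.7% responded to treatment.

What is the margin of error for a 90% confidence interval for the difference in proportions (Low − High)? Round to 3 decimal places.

The two standard errors are √(0.2820×0.7180/1104) = 0.01354 and √(0.2270×0.7730/846) = 0.01440.
Because the samples are independent, SE_diff = √(0.01354² + 0.01440²) = 0.01977.
Using z* = 1.645 for 90%, ME = 1.645 × 0.01977 = 0.03252.

0.033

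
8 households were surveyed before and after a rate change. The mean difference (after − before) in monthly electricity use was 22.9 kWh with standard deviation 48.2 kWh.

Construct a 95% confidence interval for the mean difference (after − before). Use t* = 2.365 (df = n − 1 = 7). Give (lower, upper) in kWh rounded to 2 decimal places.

Paired design: SE = s_d/√n = 48.2/√8 = 17.0413.
t* = 2.365; margin of error = 2.365 × 17.0413 = 40.3027.
22.9 ± 40.3027 → (-17.40, 63.20).

(-17.40, 63.20)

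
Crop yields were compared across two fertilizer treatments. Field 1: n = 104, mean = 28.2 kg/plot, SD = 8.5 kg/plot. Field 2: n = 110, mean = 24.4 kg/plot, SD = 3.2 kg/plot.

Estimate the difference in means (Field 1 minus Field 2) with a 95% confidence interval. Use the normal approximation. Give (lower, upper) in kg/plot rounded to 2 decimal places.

Standard errors of each mean: 8.5/√104 = 0.8335 and 3.2/√110 = 0.3051.
SE(x̄₁ − x̄₂) = √(0.8335² + 0.3051²) = 0.8876 for independent samples with unequal variances.
With z* = 1.960, the margin is 1.960 × 0.8876 = 1.7397.
x̄₁ − x̄₂ = 28.2 − 24.4 = 3.8000; the interval is 3.8000 ± 1.7397 = (2.06, 5.54).

(2.06, 5.54)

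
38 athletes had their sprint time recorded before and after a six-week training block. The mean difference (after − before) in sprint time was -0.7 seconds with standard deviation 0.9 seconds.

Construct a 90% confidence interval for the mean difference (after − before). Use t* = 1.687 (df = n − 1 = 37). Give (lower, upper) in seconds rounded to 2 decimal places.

Paired design: SE = s_d/√n = 0.9/√38 = 0.1460.
t* = 1.687; margin of error = 1.687 × 0.1460 = 0.2463.
-0.7 ± 0.2463 → (-0.95, -0.45).

(-0.95, -0.45)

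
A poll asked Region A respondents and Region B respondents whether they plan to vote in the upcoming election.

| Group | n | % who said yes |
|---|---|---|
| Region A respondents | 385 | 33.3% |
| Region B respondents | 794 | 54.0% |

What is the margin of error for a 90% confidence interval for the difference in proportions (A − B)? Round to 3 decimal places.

SE₁ = √(p̂₁(1−p̂₁)/n₁) = √(0.3330·0.6670/385) = 0.02402; SE₂ = √(0.5400·0.4600/794) = 0.01769.
Independent samples: SE of the difference = √(SE₁² + SE₂²) = √(0.0005769604 + 0.0003129361) = 0.02983.
z* for 90% confidence is 1.645, so the margin of error is 1.645 × 0.02983 = 0.04907.

0.049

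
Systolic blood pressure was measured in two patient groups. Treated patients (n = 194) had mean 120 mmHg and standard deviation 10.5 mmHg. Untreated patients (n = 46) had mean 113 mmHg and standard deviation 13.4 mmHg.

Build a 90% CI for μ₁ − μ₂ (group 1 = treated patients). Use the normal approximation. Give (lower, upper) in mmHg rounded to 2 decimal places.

(3.52, 10.48)

Standard errors of each mean: 10.5/√194 = 0.7539 and 13.4/√46 = 1.9757.
SE(x̄₁ − x̄₂) = √(0.7539² + 1.9757²) = 2.1147 for independent samples with unequal variances.
With z* = 1.645, the margin is 1.645 × 2.1147 = 3.4787.
x̄₁ − x̄₂ = 120 − 113 = 7.0000; the interval is 7.0000 ± 3.4787 = (3.52, 10.48).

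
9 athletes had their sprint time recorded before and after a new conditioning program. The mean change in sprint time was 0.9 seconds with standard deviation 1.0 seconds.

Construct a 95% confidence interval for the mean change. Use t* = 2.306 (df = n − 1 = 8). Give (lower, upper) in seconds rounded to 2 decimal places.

This is a matched-pairs design, so SE = s_d/√n = 1.0/√9 = 0.3333.
Margin = 2.306 × 0.3333 = 0.7686; the interval is 0.9 ± 0.7686 = (0.13, 1.67).

(0.13, 1.67)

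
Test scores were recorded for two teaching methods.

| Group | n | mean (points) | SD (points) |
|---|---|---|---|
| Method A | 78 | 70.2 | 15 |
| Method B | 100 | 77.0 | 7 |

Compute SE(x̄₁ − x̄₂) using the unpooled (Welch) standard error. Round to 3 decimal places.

Per-group SEs: s₁/√n₁ = 15/√78 = 1.6984, s₂/√n₂ = 7/√100 = 0.7000.
Unpooled SE of the difference: √(2.88456256 + 0.49) = 1.8370.

1.837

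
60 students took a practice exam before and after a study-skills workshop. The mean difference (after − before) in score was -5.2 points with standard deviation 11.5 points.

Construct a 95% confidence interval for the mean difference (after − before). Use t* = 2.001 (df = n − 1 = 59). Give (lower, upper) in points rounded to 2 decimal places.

Paired design: SE = s_d/√n = 11.5/√60 = 1.4846.
t* = 2.001; margin of error = 2.001 × 1.4846 = 2.9707.
-5.2 ± 2.9707 → (-8.17, -2.23).

(-8.17, -2.23)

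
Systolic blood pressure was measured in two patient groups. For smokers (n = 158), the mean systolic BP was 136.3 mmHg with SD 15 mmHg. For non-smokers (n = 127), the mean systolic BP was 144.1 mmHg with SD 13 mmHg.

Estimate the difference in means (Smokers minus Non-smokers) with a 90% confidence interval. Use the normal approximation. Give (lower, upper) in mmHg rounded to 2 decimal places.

(-10.53, -5.07)

SE₁ = s₁/√n₁ = 15/√158 = 1.1933; SE₂ = 13/√127 = 1.1536.
Independent samples, unequal variances: SE_diff = √(SE₁² + SE₂²) = √(1.42396489 + 1.33079296) = 1.6597.
z* = 1.645, so margin of error = 1.645 × 1.6597 = 2.7302.
Difference in means = 136.3 − 144.1 = -7.8000.
-7.8000 ± 2.7302 → (-10.53, -5.07).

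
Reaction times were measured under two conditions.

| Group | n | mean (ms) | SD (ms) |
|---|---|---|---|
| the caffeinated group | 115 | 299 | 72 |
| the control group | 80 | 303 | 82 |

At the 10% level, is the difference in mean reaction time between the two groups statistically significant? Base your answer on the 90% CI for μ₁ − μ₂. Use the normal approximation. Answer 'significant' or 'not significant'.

not significant

SE₁ = s₁/√n₁ = 72/√115 = 6.7140; SE₂ = 82/√80 = 9.1679.
Independent samples, unequal variances: SE_diff = √(SE₁² + SE₂²) = √(45.077796 + 84.05039041) = 11.3635.
z* = 1.645, so margin of error = 1.645 × 11.3635 = 18.6930.
Difference in means = 299 − 303 = -4.0000.
-4.0000 ± 18.6930 → (-22.6930, 14.6930).
The interval (-22.6930, 14.6930) contains 0, so the difference is not significant.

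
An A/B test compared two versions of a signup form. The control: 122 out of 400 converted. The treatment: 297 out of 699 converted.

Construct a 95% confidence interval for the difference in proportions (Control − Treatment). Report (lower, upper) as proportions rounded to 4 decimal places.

(-0.1780, -0.0618)

Sample proportions: 122/400 = 0.3050, 297/699 = 0.4249.
Each SE is √(p̂(1−p̂)/n): √(0.3050·0.6950/400) = 0.02302 and √(0.4249·0.5751/699) = 0.01870.
SE(p̂₁ − p̂₂) = √(SE₁² + SE₂²) = √(0.0005299204 + 0.00034969) = 0.02966, since the two samples are independent.
At 95% confidence z* = 1.960; margin = 1.960 × 0.02966 = 0.05813.
The difference is 0.3050 − 0.4249 = -0.1199, so the interval is -0.1199 ± 0.05813 = (-0.1780, -0.0618).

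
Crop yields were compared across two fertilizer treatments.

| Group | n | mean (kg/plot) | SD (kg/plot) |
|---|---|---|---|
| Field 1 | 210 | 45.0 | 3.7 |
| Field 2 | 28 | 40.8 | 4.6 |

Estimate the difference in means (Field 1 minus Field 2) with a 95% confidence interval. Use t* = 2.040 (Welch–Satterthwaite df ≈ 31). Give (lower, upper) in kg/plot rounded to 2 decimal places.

(2.35, 6.05)

SE₁ = s₁/√n₁ = 3.7/√210 = 0.2553; SE₂ = 4.6/√28 = 0.8693.
Independent samples, unequal variances: SE_diff = √(SE₁² + SE₂²) = √(0.06517809 + 0.75568249) = 0.9060.
t* = 2.040, so margin of error = 2.040 × 0.9060 = 1.8482.
Difference in means = 45.0 − 40.8 = 4.2000.
4.2000 ± 1.8482 → (2.35, 6.05).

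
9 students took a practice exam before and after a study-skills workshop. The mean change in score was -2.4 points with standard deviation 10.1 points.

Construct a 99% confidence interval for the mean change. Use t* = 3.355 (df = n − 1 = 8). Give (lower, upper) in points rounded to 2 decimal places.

(-13.70, 8.90)

This is a matched-pairs design, so SE = s_d/√n = 10.1/√9 = 3.3667.
Margin = 3.355 × 3.3667 = 11.2953; the interval is -2.4 ± 11.2953 = (-13.70, 8.90).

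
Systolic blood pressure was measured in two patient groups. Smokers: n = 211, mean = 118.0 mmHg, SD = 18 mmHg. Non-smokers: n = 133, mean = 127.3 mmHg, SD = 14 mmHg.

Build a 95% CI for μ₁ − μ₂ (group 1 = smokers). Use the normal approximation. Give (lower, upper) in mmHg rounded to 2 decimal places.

SE₁ = s₁/√n₁ = 18/√211 = 1.2392; SE₂ = 14/√133 = 1.2140.
Independent samples, unequal variances: SE_diff = √(SE₁² + SE₂²) = √(1.53561664 + 1.473796) = 1.7348.
z* = 1.960, so margin of error = 1.960 × 1.7348 = 3.4002.
Difference in means = 118.0 − 127.3 = -9.3000.
-9.3000 ± 3.4002 → (-12.70, -5.90).

(-12.70, -5.90)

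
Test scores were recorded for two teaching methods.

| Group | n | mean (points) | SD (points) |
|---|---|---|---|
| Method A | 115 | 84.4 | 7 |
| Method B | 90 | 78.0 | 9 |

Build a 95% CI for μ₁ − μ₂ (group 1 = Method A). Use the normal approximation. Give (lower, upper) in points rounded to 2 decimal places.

(4.14, 8.66)

Per-group SEs: s₁/√n₁ = 7/√115 = 0.6528, s₂/√n₂ = 9/√90 = 0.9487.
Unpooled SE of the difference: √(0.42614784 + 0.90003169) = 1.1516.
Margin of error = z* · SE = 1.960 × 1.1516 = 2.2571.
x̄₁ − x̄₂ = 84.4 − 78.0 = 6.4000.
CI: 6.4000 ± 2.2571 = (4.14, 8.66).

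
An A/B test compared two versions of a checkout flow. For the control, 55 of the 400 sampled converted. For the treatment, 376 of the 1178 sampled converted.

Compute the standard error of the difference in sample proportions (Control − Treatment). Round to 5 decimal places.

p̂₁ = 55/400 = 0.1375 and p̂₂ = 376/1178 = 0.3192.
SE₁ = √(p̂₁(1−p̂₁)/n₁) = √(0.1375·0.8625/400) = 0.01722; SE₂ = √(0.3192·0.6808/1178) = 0.01358.
Independent samples: SE of the difference = √(SE₁² + SE₂²) = √(0.0002965284 + 0.0001844164) = 0.02193.

0.02193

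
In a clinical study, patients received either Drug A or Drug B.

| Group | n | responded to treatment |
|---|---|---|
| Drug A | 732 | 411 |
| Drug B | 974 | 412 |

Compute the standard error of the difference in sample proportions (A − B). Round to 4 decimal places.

First, p̂₁ = 411/732 = 0.5615; p̂₂ = 412/974 = 0.4230.
The two standard errors are √(0.5615×0.4385/732) = 0.01834 and √(0.4230×0.5770/974) = 0.01583.
Because the samples are independent, SE_diff = √(0.01834² + 0.01583²) = 0.02423.

0.0242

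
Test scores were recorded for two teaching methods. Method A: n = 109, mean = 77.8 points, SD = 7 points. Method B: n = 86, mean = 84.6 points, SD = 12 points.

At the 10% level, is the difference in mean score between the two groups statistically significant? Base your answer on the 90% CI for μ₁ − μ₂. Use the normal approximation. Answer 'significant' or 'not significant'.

SE₁ = s₁/√n₁ = 7/√109 = 0.6705; SE₂ = 12/√86 = 1.2940.
Independent samples, unequal variances: SE_diff = √(SE₁² + SE₂²) = √(0.44957025 + 1.674436) = 1.4574.
z* = 1.645, so margin of error = 1.645 × 1.4574 = 2.3974.
Difference in means = 77.8 − 84.6 = -6.8000.
-6.8000 ± 2.3974 → (-9.1974, -4.4026).
The interval (-9.1974, -4.4026) does not contain 0, so the difference is significant.

significant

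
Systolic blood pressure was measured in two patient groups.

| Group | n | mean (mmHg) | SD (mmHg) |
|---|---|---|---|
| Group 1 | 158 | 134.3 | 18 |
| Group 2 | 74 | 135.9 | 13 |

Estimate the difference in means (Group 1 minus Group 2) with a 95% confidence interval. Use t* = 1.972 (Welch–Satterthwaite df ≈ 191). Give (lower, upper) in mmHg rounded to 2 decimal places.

(-5.71, 2.51)

Standard errors of each mean: 18/√158 = 1.4320 and 13/√74 = 1.5112.
SE(x̄₁ − x̄₂) = √(1.4320² + 1.5112²) = 2.0819 for independent samples with unequal variances.
With t* = 1.972, the margin is 1.972 × 2.0819 = 4.1055.
x̄₁ − x̄₂ = 134.3 − 135.9 = -1.6000; the interval is -1.6000 ± 4.1055 = (-5.71, 2.51).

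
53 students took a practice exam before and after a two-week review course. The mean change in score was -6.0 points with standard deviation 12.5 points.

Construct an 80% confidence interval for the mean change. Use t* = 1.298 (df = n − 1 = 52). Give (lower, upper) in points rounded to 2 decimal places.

(-8.23, -3.77)

Paired design: SE = s_d/√n = 12.5/√53 = 1.7170.
t* = 1.298; margin of error = 1.298 × 1.7170 = 2.2287.
-6.0 ± 2.2287 → (-8.23, -3.77).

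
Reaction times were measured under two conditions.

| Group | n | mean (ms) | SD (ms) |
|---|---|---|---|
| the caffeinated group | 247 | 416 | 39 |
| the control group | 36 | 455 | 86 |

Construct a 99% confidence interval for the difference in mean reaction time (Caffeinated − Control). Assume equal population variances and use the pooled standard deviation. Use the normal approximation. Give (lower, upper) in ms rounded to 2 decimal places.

s_p = √[((n₁−1)s₁² + (n₂−1)s₂²)/(n₁+n₂−2)] = √[(246·39² + 35·86²)/281] = 47.4633.
SE = 47.4633·√(1/247 + 1/36) = 8.4674.
With z* = 2.576, margin = 2.576 × 8.4674 = 21.8120.
x̄₁ − x̄₂ = 416 − 455 = -39.0000; interval -39.0000 ± 21.8120 = (-60.81, -17.19).

(-60.81, -17.19)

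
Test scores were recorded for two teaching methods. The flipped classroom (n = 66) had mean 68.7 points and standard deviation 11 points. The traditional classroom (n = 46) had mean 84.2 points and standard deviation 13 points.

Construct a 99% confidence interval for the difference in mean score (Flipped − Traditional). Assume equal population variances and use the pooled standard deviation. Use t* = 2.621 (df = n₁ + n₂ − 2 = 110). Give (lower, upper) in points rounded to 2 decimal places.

Pooled variance s_p² = [65·11² + 45·13²] / (66+46−2) = 140.6364, so s_p = 11.8590.
SE_diff = s_p·√(1/n₁ + 1/n₂) = 11.8590·√(1/66 + 1/46) = 2.2778.
t* = 2.621; margin = 2.621 × 2.2778 = 5.9701.
Difference = 68.7 − 84.2 = -15.5000.
-15.5000 ± 5.9701 → (-21.47, -9.53).

(-21.47, -9.53)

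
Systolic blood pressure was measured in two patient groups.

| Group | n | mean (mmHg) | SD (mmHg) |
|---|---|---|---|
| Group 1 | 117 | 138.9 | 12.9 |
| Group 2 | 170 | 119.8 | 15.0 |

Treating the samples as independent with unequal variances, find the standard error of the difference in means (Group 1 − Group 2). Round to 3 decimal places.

1.657

Standard errors of each mean: 12.9/√117 = 1.1926 and 15.0/√170 = 1.1504.
SE(x̄₁ − x̄₂) = √(1.1926² + 1.1504²) = 1.6570 for independent samples with unequal variances.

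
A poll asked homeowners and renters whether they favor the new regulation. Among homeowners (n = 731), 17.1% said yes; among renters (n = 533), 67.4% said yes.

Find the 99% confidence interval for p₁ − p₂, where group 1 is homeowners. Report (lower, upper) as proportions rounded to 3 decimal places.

SE₁ = √(p̂₁(1−p̂₁)/n₁) = √(0.1710·0.8290/731) = 0.01393; SE₂ = √(0.6740·0.3260/533) = 0.02030.
Independent samples: SE of the difference = √(SE₁² + SE₂²) = √(0.0001940449 + 0.00041209) = 0.02462.
z* for 99% confidence is 2.576, so the margin of error is 2.576 × 0.02462 = 0.06342.
Point estimate p̂₁ − p̂₂ = 0.1710 − 0.6740 = -0.5030.
-0.5030 ± 0.06342 → (-0.566, -0.440).

(-0.566, -0.440)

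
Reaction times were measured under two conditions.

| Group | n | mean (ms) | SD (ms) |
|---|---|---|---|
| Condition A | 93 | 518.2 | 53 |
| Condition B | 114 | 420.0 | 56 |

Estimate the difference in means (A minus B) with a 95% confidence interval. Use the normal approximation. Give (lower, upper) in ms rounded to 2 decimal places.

Standard errors of each mean: 53/√93 = 5.4958 and 56/√114 = 5.2449.
SE(x̄₁ − x̄₂) = √(5.4958² + 5.2449²) = 7.5969 for independent samples with unequal variances.
With z* = 1.960, the margin is 1.960 × 7.5969 = 14.8899.
x̄₁ − x̄₂ = 518.2 − 420.0 = 98.2000; the interval is 98.2000 ± 14.8899 = (83.31, 113.09).

(83.31, 113.09)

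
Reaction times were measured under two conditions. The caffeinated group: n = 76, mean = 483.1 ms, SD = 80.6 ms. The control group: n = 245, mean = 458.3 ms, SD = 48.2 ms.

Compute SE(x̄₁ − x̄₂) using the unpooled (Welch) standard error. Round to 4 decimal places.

9.7448

SE₁ = s₁/√n₁ = 80.6/√76 = 9.2455; SE₂ = 48.2/√245 = 3.0794.
Independent samples, unequal variances: SE_diff = √(SE₁² + SE₂²) = √(85.47927025 + 9.48270436) = 9.7448.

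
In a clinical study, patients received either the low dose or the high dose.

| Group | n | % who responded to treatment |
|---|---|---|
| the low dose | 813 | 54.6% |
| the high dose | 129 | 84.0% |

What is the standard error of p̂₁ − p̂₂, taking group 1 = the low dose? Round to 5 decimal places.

SE₁ = √(p̂₁(1−p̂₁)/n₁) = √(0.5460·0.4540/813) = 0.01746; SE₂ = √(0.8400·0.1600/129) = 0.03228.
Independent samples: SE of the difference = √(SE₁² + SE₂²) = √(0.0003048516 + 0.0010419984) = 0.03670.

0.03670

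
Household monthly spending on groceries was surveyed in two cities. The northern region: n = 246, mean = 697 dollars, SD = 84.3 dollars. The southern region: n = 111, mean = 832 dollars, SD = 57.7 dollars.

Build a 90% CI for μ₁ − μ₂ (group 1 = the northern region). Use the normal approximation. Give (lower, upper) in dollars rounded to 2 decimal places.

Standard errors of each mean: 84.3/√246 = 5.3748 and 57.7/√111 = 5.4766.
SE(x̄₁ − x̄₂) = √(5.3748² + 5.4766²) = 7.6734 for independent samples with unequal variances.
With z* = 1.645, the margin is 1.645 × 7.6734 = 12.6227.
x̄₁ − x̄₂ = 697 − 832 = -135.0000; the interval is -135.0000 ± 12.6227 = (-147.62, -122.38).

(-147.62, -122.38)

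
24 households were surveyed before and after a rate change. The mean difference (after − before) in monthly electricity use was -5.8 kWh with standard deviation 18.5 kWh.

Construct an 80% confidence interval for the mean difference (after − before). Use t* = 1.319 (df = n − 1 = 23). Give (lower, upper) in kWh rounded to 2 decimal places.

This is a matched-pairs design, so SE = s_d/√n = 18.5/√24 = 3.7763.
Margin = 1.319 × 3.7763 = 4.9809; the interval is -5.8 ± 4.9809 = (-10.78, -0.82).

(-10.78, -0.82)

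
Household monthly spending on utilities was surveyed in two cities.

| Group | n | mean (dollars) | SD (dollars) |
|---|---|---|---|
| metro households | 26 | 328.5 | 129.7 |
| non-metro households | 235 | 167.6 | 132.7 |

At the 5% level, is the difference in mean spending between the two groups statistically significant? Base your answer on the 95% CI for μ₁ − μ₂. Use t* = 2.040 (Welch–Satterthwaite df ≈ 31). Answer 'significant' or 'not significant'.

significant

Standard errors of each mean: 129.7/√26 = 25.4363 and 132.7/√235 = 8.6564.
SE(x̄₁ − x̄₂) = √(25.4363² + 8.6564²) = 26.8689 for independent samples with unequal variances.
With t* = 2.040, the margin is 2.040 × 26.8689 = 54.8126.
x̄₁ − x̄₂ = 328.5 − 167.6 = 160.9000; the interval is 160.9000 ± 54.8126 = (106.0874, 215.7126).
The interval (106.0874, 215.7126) does not contain 0, so the difference is significant.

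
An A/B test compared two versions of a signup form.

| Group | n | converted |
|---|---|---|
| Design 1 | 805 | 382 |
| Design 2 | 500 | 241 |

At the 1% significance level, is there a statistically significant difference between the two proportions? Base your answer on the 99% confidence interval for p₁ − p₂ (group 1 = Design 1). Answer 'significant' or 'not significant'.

not significant

Sample proportions: 382/805 = 0.4745, 241/500 = 0.4820.
Each SE is √(p̂(1−p̂)/n): √(0.4745·0.5255/805) = 0.01760 and √(0.4820·0.5180/500) = 0.02235.
SE(p̂₁ − p̂₂) = √(SE₁² + SE₂²) = √(0.00030976 + 0.0004995225) = 0.02845, since the two samples are independent.
At 99% confidence z* = 2.576; margin = 2.576 × 0.02845 = 0.07329.
The difference is 0.4745 − 0.4820 = -0.0075, so the interval is -0.0075 ± 0.07329 = (-0.08079, 0.06579).
The interval (-0.08079, 0.06579) contains 0, so the difference is not significant.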